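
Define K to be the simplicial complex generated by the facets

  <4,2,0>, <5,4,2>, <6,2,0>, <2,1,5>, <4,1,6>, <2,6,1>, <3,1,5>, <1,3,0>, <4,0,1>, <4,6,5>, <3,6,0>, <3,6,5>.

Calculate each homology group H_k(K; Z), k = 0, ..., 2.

K has 7 vertices, 18 edges, 12 triangles.
rank ∂_0 = 0, rank ∂_1 = 6 ⇒ b_0 = 7 − 0 − 6 = 1; all invariant factors of ∂_1 are 1 so no torsion. So H_0 ≅ Z.
rank ∂_1 = 6, rank ∂_2 = 12 ⇒ b_1 = 18 − 6 − 12 = 0; ∂_2 has invariant factor(s) [2] giving torsion. So H_1 ≅ Z/2.
rank ∂_2 = 12, rank ∂_3 = 0 ⇒ b_2 = 12 − 12 − 0 = 0. So H_2 ≅ 0.

H_0 = Z,  H_1 = Z/2,  H_2 = 0.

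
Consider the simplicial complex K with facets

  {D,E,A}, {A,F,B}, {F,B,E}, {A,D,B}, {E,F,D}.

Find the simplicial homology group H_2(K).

We work with the vertex ordering A < B < D < E < F. The simplices of K, each written with vertices in increasing order, are:

  0-simplices (5): A, B, D, E, F
  1-simplices (10): AB, AD, AE, AF, BD, BE, BF, DE, DF, EF
  2-simplices (5): ABD, ABF, ADE, BEF, DEF

so the chain groups are C_0 ≅ Z^5, C_1 ≅ Z^10, C_2 ≅ Z^5.

∂_1: C_1 → C_0 maps an edge to its endpoints' difference, ∂[p,q] = q − p.
As a 5×10 matrix over Z this has rank 4, with invariant factors (1,1,1,1).

The boundary map ∂_2: C_2 → C_1 maps a triangle to the signed sum of its edges. For instance
  ∂DEF = EF − DF + DE,
  ∂ADE = DE − AE + AD.
This gives a 10×5 integer matrix of rank 5; reducing to Smith normal form yields diagonal entries (1,1,1,1,1).

Computing H_k = (kernel of ∂_k) / (image of ∂_{k+1}):

  H_2: rank ker ∂_2 − rank ∂_3 = (5 − 5) − 0 = 0, and there is no ∂_3, so H_2 = 0.

(K is a triangulation of the Möbius band.)

H_2 = 0.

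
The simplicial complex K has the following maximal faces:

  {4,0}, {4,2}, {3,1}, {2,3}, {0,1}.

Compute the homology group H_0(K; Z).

K has 5 vertices, 5 edges.
rank ∂_0 = 0, rank ∂_1 = 4 ⇒ b_0 = 5 − 0 − 4 = 1; all invariant factors of ∂_1 are 1 so no torsion. So H_0 ≅ Z.

H_0 = Z.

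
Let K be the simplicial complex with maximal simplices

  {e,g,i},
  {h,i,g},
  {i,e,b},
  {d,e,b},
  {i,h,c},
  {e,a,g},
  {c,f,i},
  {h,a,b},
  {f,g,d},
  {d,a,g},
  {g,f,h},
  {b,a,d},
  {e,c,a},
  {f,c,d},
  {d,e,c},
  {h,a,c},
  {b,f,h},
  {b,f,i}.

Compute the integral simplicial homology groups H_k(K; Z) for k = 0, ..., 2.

We work with the vertex ordering a < b < c < d < e < f < g < h < i. The simplices of K, each written with vertices in increasing order, are:

  0-simplices (9): a, b, c, d, e, f, g, h, i
  1-simplices (27): ab, ac, ad, ae, ag, ah, bd, be, bf, bh, bi, cd, ce, cf, ch, ci, de, df, dg, eg, ei, fg, fh, fi, gh, gi, hi
  2-simplices (18): abd, abh, ace, ach, adg, aeg, bde, bei, bfh, bfi, cde, cdf, cfi, chi, dfg, egi, fgh, ghi

so the chain groups are C_0 ≅ Z^9, C_1 ≅ Z^27, C_2 ≅ Z^18.

Boundary ∂_1: C_1 → C_0 maps an edge to its endpoints' difference, ∂[p,q] = q − p. For instance
  ∂ch = h − c.
The resulting 9×27 matrix has rank 8, and its Smith normal form has invariant factors (1,1,1,1,1,1,1,1).

Boundary ∂_2: C_2 → C_1 sends each 2-simplex [p,q,r] to [q,r] − [p,r] + [p,q]. For instance
  ∂ace = ce − ae + ac,
  ∂bde = de − be + bd.
This gives a 27×18 integer matrix of rank 18; reducing to Smith normal form yields diagonal entries (1,1,1,1,1,1,1,1,1,1,1,1,1,1,1,1,1,2).

Now H_k = ker ∂_k / im ∂_{k+1}, so:

  H_0: rank C_0 − rank ∂_1 = 9 − 8 = 1, and the invariant factors of ∂_1 are all 1, so H_0 = Z.
  H_1: rank ker ∂_1 − rank ∂_2 = (27 − 8) − 18 = 1, and ∂_2 has invariant factor 2 > 1, so H_1 = Z ⊕ Z/2.
  H_2: rank ker ∂_2 − rank ∂_3 = (18 − 18) − 0 = 0, and there is no ∂_3, so H_2 = 0.

H_0 = Z,  H_1 = Z ⊕ Z/2,  H_2 = 0.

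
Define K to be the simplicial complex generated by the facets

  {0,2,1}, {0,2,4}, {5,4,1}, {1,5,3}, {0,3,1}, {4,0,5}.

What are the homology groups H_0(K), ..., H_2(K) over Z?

Take the total order 0 < 1 < 2 < 3 < 4 < 5 on the vertex set. Then K (dimension 2) consists of the simplices:

  0-simplices (6): [0], [1], [2], [3], [4], [5]
  1-simplices (12): [0,1], [0,2], [0,3], [0,4], [0,5], [1,2], [1,3], [1,4], [1,5], [2,4], [3,5], [4,5]
  2-simplices (6): [0,1,2], [0,1,3], [0,2,4], [0,4,5], [1,3,5], [1,4,5]

Hence C_0 ≅ Z^6, C_1 ≅ Z^12, C_2 ≅ Z^6.

∂_1: C_1 → C_0 sends each edge [p,q] (with p < q) to q − p.
This gives a 6×12 integer matrix of rank 5; reducing to Smith normal form yields diagonal entries (1,1,1,1,1).

∂_2: C_2 → C_1 sends each 2-simplex [p,q,r] to [q,r] − [p,r] + [p,q]. For instance
  ∂[0,1,3] = [1,3] − [0,3] + [0,1],
  ∂[1,3,5] = [3,5] − [1,5] + [1,3].
The resulting 12×6 matrix has rank 6, and its Smith normal form has invariant factors (1,1,1,1,1,1).

Computing H_k = (kernel of ∂_k) / (image of ∂_{k+1}):

  H_0: rank C_0 − rank ∂_1 = 6 − 5 = 1, and the invariant factors of ∂_1 are all 1, so H_0 = Z.
  H_1: rank ker ∂_1 − rank ∂_2 = (12 − 5) − 6 = 1, and the invariant factors of ∂_2 are all 1, so H_1 = Z.
  H_2: rank ker ∂_2 − rank ∂_3 = (6 − 6) − 0 = 0, and there is no ∂_3, so H_2 = 0.

As a check, the Euler characteristic is 6 − 12 + 6 = 0, which agrees with 1 − 1 + 0 = 0.

H_0 = Z,  H_1 = Z,  H_2 = 0.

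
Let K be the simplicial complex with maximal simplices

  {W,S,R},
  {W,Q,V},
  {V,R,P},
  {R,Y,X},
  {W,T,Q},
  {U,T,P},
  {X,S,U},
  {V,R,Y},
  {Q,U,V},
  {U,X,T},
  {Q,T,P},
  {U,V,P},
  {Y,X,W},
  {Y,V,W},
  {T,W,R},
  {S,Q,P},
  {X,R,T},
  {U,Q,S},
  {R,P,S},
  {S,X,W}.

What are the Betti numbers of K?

Order the vertices as P < Q < R < S < T < U < V < W < X < Y. Listing each simplex with vertices in this order, K has dimension 2 with simplices:

  0-simplices (10): P, Q, R, S, T, U, V, W, X, Y
  1-simplices (30): PQ, PR, PS, PT, PU, PV, QS, QT, QU, QV, QW, RS, RT, RV, RW, RX, RY, SU, SW, SX, TU, TW, TX, UV, UX, VW, VY, WX, WY, XY
  2-simplices (20): PQS, PQT, PRS, PRV, PTU, PUV, QSU, QTW, QUV, QVW, RSW, RTW, RTX, RVY, RXY, SUX, SWX, TUX, VWY, WXY

Hence C_0 ≅ Z^10, C_1 ≅ Z^30, C_2 ≅ Z^20.

∂_1: C_1 → C_0 maps an edge to its endpoints' difference, ∂[p,q] = q − p. For instance
  ∂QW = W − Q.
The 10×30 boundary matrix has rank 9 and Smith normal form diag(1,1,1,1,1,1,1,1,1).

Boundary ∂_2: C_2 → C_1 maps a triangle to the signed sum of its edges. For instance
  ∂PUV = UV − PV + PU,
  ∂PRS = RS − PS + PR.
As a 30×20 matrix over Z this has rank 20, with invariant factors (1,1,1,1,1,1,1,1,1,1,1,1,1,1,1,1,1,1,1,2).

From H_k ≅ ker(∂_k) / im(∂_{k+1}) we obtain:

  H_0: rank C_0 − rank ∂_1 = 10 − 9 = 1, and the invariant factors of ∂_1 are all 1, so H_0 = Z.
  H_1: rank ker ∂_1 − rank ∂_2 = (30 − 9) − 20 = 1, and ∂_2 has invariant factor 2 > 1, so H_1 = Z ⊕ Z_2.
  H_2: rank ker ∂_2 − rank ∂_3 = (20 − 20) − 0 = 0, and there is no ∂_3, so H_2 = 0.

Hence the Betti numbers are b_0 = 1, b_1 = 1, b_2 = 0.

b_0 = 1, b_1 = 1, b_2 = 0.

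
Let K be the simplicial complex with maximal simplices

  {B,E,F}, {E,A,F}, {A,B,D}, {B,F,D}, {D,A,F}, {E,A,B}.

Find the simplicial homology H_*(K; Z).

We work with the vertex ordering A < B < D < E < F. The simplices of K, each written with vertices in increasing order, are:

  0-simplices (5): A, B, D, E, F
  1-simplices (9): AB, AD, AE, AF, BD, BE, BF, DF, EF
  2-simplices (6): ABD, ABE, ADF, AEF, BDF, BEF

so the chain groups are C_0 ≅ Z^5, C_1 ≅ Z^9, C_2 ≅ Z^6.

Boundary ∂_1: C_1 → C_0 maps an edge to its endpoints' difference, ∂[p,q] = q − p. For instance
  ∂AE = E − A.
As a 5×9 matrix over Z this has rank 4, with invariant factors (1,1,1,1).

∂_2: C_2 → C_1 maps a triangle to the signed sum of its edges. For instance
  ∂BEF = EF − BF + BE,
  ∂ADF = DF − AF + AD.
As a 9×6 matrix over Z this has rank 5, with invariant factors (1,1,1,1,1).

Reading off H_k = ker ∂_k / im ∂_{k+1}:

  H_0: rank C_0 − rank ∂_1 = 5 − 4 = 1, and the invariant factors of ∂_1 are all 1, so H_0 ≅ Z.
  H_1: rank ker ∂_1 − rank ∂_2 = (9 − 4) − 5 = 0, and the invariant factors of ∂_2 are all 1, so H_1 ≅ 0.
  H_2: rank ker ∂_2 − rank ∂_3 = (6 − 5) − 0 = 1, and there is no ∂_3, so H_2 ≅ Z.

(K is a triangulation of the 2-sphere S^2.)

H_0 = Z,  H_1 = 0,  H_2 = Z.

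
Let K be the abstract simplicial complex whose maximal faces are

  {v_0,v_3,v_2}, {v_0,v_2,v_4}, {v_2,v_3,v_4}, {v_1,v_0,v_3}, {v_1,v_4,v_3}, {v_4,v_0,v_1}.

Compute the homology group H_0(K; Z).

H_0 = Z.

Take the total order v_0 < v_1 < v_2 < v_3 < v_4 on the vertex set. Then K (dimension 2) consists of the simplices:

  0-simplices (5): [v_0], [v_1], [v_2], [v_3], [v_4]
  1-simplices (9): [v_0,v_1], [v_0,v_2], [v_0,v_3], [v_0,v_4], [v_1,v_3], [v_1,v_4], [v_2,v_3], [v_2,v_4], [v_3,v_4]
  2-simplices (6): [v_0,v_1,v_3], [v_0,v_1,v_4], [v_0,v_2,v_3], [v_0,v_2,v_4], [v_1,v_3,v_4], [v_2,v_3,v_4]

giving chain groups C_0 ≅ Z^5, C_1 ≅ Z^9, C_2 ≅ Z^6.

Boundary ∂_1: C_1 → C_0 is given by ∂[p,q] = [q] − [p]. For instance
  ∂[v_0,v_1] = [v_1] − [v_0].
The 5×9 boundary matrix has rank 4 and Smith normal form diag(1,1,1,1).

The boundary map ∂_2: C_2 → C_1 maps a triangle to the signed sum of its edges. For instance
  ∂[v_0,v_2,v_3] = [v_2,v_3] − [v_0,v_3] + [v_0,v_2],
  ∂[v_0,v_2,v_4] = [v_2,v_4] − [v_0,v_4] + [v_0,v_2].
The resulting 9×6 matrix has rank 5, and its Smith normal form has invariant factors (1,1,1,1,1).

Now H_k = ker ∂_k / im ∂_{k+1}, so:

  H_0: rank C_0 − rank ∂_1 = 5 − 4 = 1, and the invariant factors of ∂_1 are all 1, so H_0 = Z.

(K is a triangulation of the 2-sphere S^2.)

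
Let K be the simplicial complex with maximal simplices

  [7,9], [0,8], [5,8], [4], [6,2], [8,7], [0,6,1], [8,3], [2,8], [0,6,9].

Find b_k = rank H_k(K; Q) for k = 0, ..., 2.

b_0 = 2, b_1 = 2, b_2 = 0.

Order the vertices as 0 < 1 < 2 < 3 < 4 < 5 < 6 < 7 < 8 < 9. Listing each simplex with vertices in this order, K has dimension 2 with simplices:

  0-simplices (10): [0], [1], [2], [3], [4], [5], [6], [7], [8], [9]
  1-simplices (12): [0,1], [0,6], [0,8], [0,9], [1,6], [2,6], [2,8], [3,8], [5,8], [6,9], [7,8], [7,9]
  2-simplices (2): [0,1,6], [0,6,9]

so the chain groups are C_0 ≅ Z^10, C_1 ≅ Z^12, C_2 ≅ Z^2.

The boundary map ∂_1: C_1 → C_0 maps an edge to its endpoints' difference, ∂[p,q] = q − p.
The resulting 10×12 matrix has rank 8, and its Smith normal form has invariant factors (1,1,1,1,1,1,1,1).

Boundary ∂_2: C_2 → C_1 sends each 2-simplex [p,q,r] to [q,r] − [p,r] + [p,q]. For instance
  ∂[0,6,9] = [6,9] − [0,9] + [0,6],
  ∂[0,1,6] = [1,6] − [0,6] + [0,1].
The 12×2 boundary matrix has rank 2 and Smith normal form diag(1,1).

Now H_k = ker ∂_k / im ∂_{k+1}, so:

  H_0: rank C_0 − rank ∂_1 = 10 − 8 = 2, and the invariant factors of ∂_1 are all 1, so H_0 = Z^2.
  H_1: rank ker ∂_1 − rank ∂_2 = (12 − 8) − 2 = 2, and the invariant factors of ∂_2 are all 1, so H_1 = Z^2.
  H_2: rank ker ∂_2 − rank ∂_3 = (2 − 2) − 0 = 0, and there is no ∂_3, so H_2 = 0.

Hence the Betti numbers are b_0 = 2, b_1 = 2, b_2 = 0.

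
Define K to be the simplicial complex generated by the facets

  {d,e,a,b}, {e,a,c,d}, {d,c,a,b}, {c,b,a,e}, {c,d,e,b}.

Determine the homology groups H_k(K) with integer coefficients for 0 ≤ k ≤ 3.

H_0 = Z,  H_1 = 0,  H_2 = 0,  H_3 = Z.

We work with the vertex ordering a < b < c < d < e. The simplices of K, each written with vertices in increasing order, are:

  0-simplices (5): a, b, c, d, e
  1-simplices (10): ab, ac, ad, ae, bc, bd, be, cd, ce, de
  2-simplices (10): abc, abd, abe, acd, ace, ade, bcd, bce, bde, cde
  3-simplices (5): abcd, abce, abde, acde, bcde

so the chain groups are C_0 ≅ Z^5, C_1 ≅ Z^10, C_2 ≅ Z^10, C_3 ≅ Z^5.

Boundary ∂_1: C_1 → C_0 maps an edge to its endpoints' difference, ∂[p,q] = q − p.
This gives a 5×10 integer matrix of rank 4; reducing to Smith normal form yields diagonal entries (1,1,1,1).

Boundary ∂_2: C_2 → C_1 maps a triangle to the signed sum of its edges. For instance
  ∂abe = be − ae + ab,
  ∂cde = de − ce + cd.
The 10×10 boundary matrix has rank 6 and Smith normal form diag(1,1,1,1,1,1).

∂_3: C_3 → C_2 sends each 3-simplex σ to the alternating sum Σ_i (−1)^i (σ with its i-th vertex removed). For instance
  ∂bcde = cde − bde + bce − bcd,
  ∂abde = bde − ade + abe − abd.
The 10×5 boundary matrix has rank 4 and Smith normal form diag(1,1,1,1).

Reading off H_k = ker ∂_k / im ∂_{k+1}:

  H_0: rank C_0 − rank ∂_1 = 5 − 4 = 1, and the invariant factors of ∂_1 are all 1, so H_0 ≅ Z.
  H_1: rank ker ∂_1 − rank ∂_2 = (10 − 4) − 6 = 0, and the invariant factors of ∂_2 are all 1, so H_1 ≅ 0.
  H_2: rank ker ∂_2 − rank ∂_3 = (10 − 6) − 4 = 0, and the invariant factors of ∂_3 are all 1, so H_2 ≅ 0.
  H_3: rank ker ∂_3 − rank ∂_4 = (5 − 4) − 0 = 1, and there is no ∂_4, so H_3 ≅ Z.

As a check, the Euler characteristic is 5 − 10 + 10 − 5 = 0, which agrees with 1 − 0 + 0 − 1 = 0.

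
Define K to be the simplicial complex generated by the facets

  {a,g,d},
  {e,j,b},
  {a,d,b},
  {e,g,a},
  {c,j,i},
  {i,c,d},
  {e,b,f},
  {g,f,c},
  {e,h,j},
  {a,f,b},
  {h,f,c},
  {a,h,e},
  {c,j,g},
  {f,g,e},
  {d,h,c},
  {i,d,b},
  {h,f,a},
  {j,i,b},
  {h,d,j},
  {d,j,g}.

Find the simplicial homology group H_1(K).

H_1 = Z × Z/2.

We work with the vertex ordering a < b < c < d < e < f < g < h < i < j. The simplices of K, each written with vertices in increasing order, are:

  0-simplices (10): a, b, c, d, e, f, g, h, i, j
  1-simplices (30): ab, ad, ae, af, ag, ah, bd, be, bf, bi, bj, cd, cf, cg, ch, ci, cj, dg, dh, di, dj, ef, eg, eh, ej, fg, fh, gj, hj, ij
  2-simplices (20): abd, abf, adg, aeg, aeh, afh, bdi, bef, bej, bij, cdh, cdi, cfg, cfh, cgj, cij, dgj, dhj, efg, ehj

so the chain groups are C_0 ≅ Z^10, C_1 ≅ Z^30, C_2 ≅ Z^20.

Boundary ∂_1: C_1 → C_0 sends each edge [p,q] (with p < q) to q − p. For instance
  ∂ae = e − a.
As a 10×30 matrix over Z this has rank 9, with invariant factors (1,1,1,1,1,1,1,1,1).

Boundary ∂_2: C_2 → C_1 sends each 2-simplex [p,q,r] to [q,r] − [p,r] + [p,q]. For instance
  ∂cdi = di − ci + cd,
  ∂abd = bd − ad + ab.
This gives a 30×20 integer matrix of rank 20; reducing to Smith normal form yields diagonal entries (1,1,1,1,1,1,1,1,1,1,1,1,1,1,1,1,1,1,1,2).

From H_k ≅ ker(∂_k) / im(∂_{k+1}) we obtain:

  H_1: rank ker ∂_1 − rank ∂_2 = (30 − 9) − 20 = 1, and ∂_2 has invariant factor 2 > 1, so H_1 ≅ Z × Z/2.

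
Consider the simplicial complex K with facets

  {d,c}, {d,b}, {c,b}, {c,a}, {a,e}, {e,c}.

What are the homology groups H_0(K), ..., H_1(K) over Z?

Order the vertices as a < b < c < d < e. Listing each simplex with vertices in this order, K has dimension 1 with simplices:

  0-simplices (5): a, b, c, d, e
  1-simplices (6): ac, ae, bc, bd, cd, ce

Hence C_0 ≅ Z^5, C_1 ≅ Z^6.

∂_1: C_1 → C_0 is given by ∂[p,q] = [q] − [p]. For instance
  ∂bc = c − b.
The resulting 5×6 matrix has rank 4, and its Smith normal form has invariant factors (1,1,1,1).

Computing H_k = (kernel of ∂_k) / (image of ∂_{k+1}):

  H_0: rank C_0 − rank ∂_1 = 5 − 4 = 1, and the invariant factors of ∂_1 are all 1, so H_0 ≅ Z.
  H_1: rank ker ∂_1 − rank ∂_2 = (6 − 4) − 0 = 2, and there is no ∂_2, so H_1 ≅ Z^2.

H_0 = Z,  H_1 = Z^2.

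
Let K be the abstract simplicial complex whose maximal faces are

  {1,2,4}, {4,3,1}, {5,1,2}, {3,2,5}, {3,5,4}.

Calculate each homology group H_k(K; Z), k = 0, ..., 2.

H_0 = Z,  H_1 = Z,  H_2 = 0.

Fix the vertex order 1 < 2 < 3 < 4 < 5 and write every simplex with vertices in increasing order. Then dim K = 2 and the simplices of K are:

  0-simplices (5): [1], [2], [3], [4], [5]
  1-simplices (10): [1,2], [1,3], [1,4], [1,5], [2,3], [2,4], [2,5], [3,4], [3,5], [4,5]
  2-simplices (5): [1,2,4], [1,2,5], [1,3,4], [2,3,5], [3,4,5]

so the chain groups are C_0 ≅ Z^5, C_1 ≅ Z^10, C_2 ≅ Z^5.

∂_1: C_1 → C_0 sends each edge [p,q] (with p < q) to q − p.
The 5×10 boundary matrix has rank 4 and Smith normal form diag(1,1,1,1).

Boundary ∂_2: C_2 → C_1 sends each 2-simplex [p,q,r] to [q,r] − [p,r] + [p,q]. For instance
  ∂[2,3,5] = [3,5] − [2,5] + [2,3],
  ∂[1,2,4] = [2,4] − [1,4] + [1,2].
The resulting 10×5 matrix has rank 5, and its Smith normal form has invariant factors (1,1,1,1,1).

Computing H_k = (kernel of ∂_k) / (image of ∂_{k+1}):

  H_0: rank C_0 − rank ∂_1 = 5 − 4 = 1, and the invariant factors of ∂_1 are all 1, so H_0 = Z.
  H_1: rank ker ∂_1 − rank ∂_2 = (10 − 4) − 5 = 1, and the invariant factors of ∂_2 are all 1, so H_1 = Z.
  H_2: rank ker ∂_2 − rank ∂_3 = (5 − 5) − 0 = 0, and there is no ∂_3, so H_2 = 0.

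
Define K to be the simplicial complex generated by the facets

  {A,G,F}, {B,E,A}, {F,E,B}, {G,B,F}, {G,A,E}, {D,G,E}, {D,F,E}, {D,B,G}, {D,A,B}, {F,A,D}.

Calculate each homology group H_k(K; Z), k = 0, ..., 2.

H_0 ≅ Z,  H_1 ≅ Z/2Z,  H_2 = 0.

Order the vertices as A < B < D < E < F < G. Listing each simplex with vertices in this order, K has dimension 2 with simplices:

  0-simplices (6): A, B, D, E, F, G
  1-simplices (15): AB, AD, AE, AF, AG, BD, BE, BF, BG, DE, DF, DG, EF, EG, FG
  2-simplices (10): ABD, ABE, ADF, AEG, AFG, BDG, BEF, BFG, DEF, DEG

giving chain groups C_0 ≅ Z^6, C_1 ≅ Z^15, C_2 ≅ Z^10.

Boundary ∂_1: C_1 → C_0 sends each edge [p,q] (with p < q) to q − p.
This gives a 6×15 integer matrix of rank 5; reducing to Smith normal form yields diagonal entries (1,1,1,1,1).

The boundary map ∂_2: C_2 → C_1 acts by ∂[p,q,r] = [q,r] − [p,r] + [p,q]. For instance
  ∂DEG = EG − DG + DE,
  ∂BEF = EF − BF + BE.
This gives a 15×10 integer matrix of rank 10; reducing to Smith normal form yields diagonal entries (1,1,1,1,1,1,1,1,1,2).

Now H_k = ker ∂_k / im ∂_{k+1}, so:

  H_0: rank C_0 − rank ∂_1 = 6 − 5 = 1, and the invariant factors of ∂_1 are all 1, so H_0 = Z.
  H_1: rank ker ∂_1 − rank ∂_2 = (15 − 5) − 10 = 0, and ∂_2 has invariant factor 2 > 1, so H_1 = Z/2Z.
  H_2: rank ker ∂_2 − rank ∂_3 = (10 − 10) − 0 = 0, and there is no ∂_3, so H_2 = 0.

As a check, the Euler characteristic is 6 − 15 + 10 = 1, which agrees with 1 − 0 + 0 = 1.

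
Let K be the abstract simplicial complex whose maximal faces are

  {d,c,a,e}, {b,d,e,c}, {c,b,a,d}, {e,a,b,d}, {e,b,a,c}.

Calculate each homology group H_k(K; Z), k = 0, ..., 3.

H_0 ≅ Z,  H_1 = 0,  H_2 = 0,  H_3 ≅ Z.

Fix the vertex order a < b < c < d < e and write every simplex with vertices in increasing order. Then dim K = 3 and the simplices of K are:

  0-simplices (5): a, b, c, d, e
  1-simplices (10): ab, ac, ad, ae, bc, bd, be, cd, ce, de
  2-simplices (10): abc, abd, abe, acd, ace, ade, bcd, bce, bde, cde
  3-simplices (5): abcd, abce, abde, acde, bcde

so the chain groups are C_0 ≅ Z^5, C_1 ≅ Z^10, C_2 ≅ Z^10, C_3 ≅ Z^5.

∂_1: C_1 → C_0 sends each edge [p,q] (with p < q) to q − p.
The 5×10 boundary matrix has rank 4 and Smith normal form diag(1,1,1,1).

∂_2: C_2 → C_1 sends each 2-simplex [p,q,r] to [q,r] − [p,r] + [p,q]. For instance
  ∂abe = be − ae + ab,
  ∂cde = de − ce + cd.
As a 10×10 matrix over Z this has rank 6, with invariant factors (1,1,1,1,1,1).

∂_3: C_3 → C_2 sends each 3-simplex σ to the alternating sum Σ_i (−1)^i (σ with its i-th vertex removed). For instance
  ∂acde = cde − ade + ace − acd,
  ∂abcd = bcd − acd + abd − abc.
This gives a 10×5 integer matrix of rank 4; reducing to Smith normal form yields diagonal entries (1,1,1,1).

Now H_k = ker ∂_k / im ∂_{k+1}, so:

  H_0: rank C_0 − rank ∂_1 = 5 − 4 = 1, and the invariant factors of ∂_1 are all 1, so H_0 ≅ Z.
  H_1: rank ker ∂_1 − rank ∂_2 = (10 − 4) − 6 = 0, and the invariant factors of ∂_2 are all 1, so H_1 ≅ 0.
  H_2: rank ker ∂_2 − rank ∂_3 = (10 − 6) − 4 = 0, and the invariant factors of ∂_3 are all 1, so H_2 ≅ 0.
  H_3: rank ker ∂_3 − rank ∂_4 = (5 − 4) − 0 = 1, and there is no ∂_4, so H_3 ≅ Z.

(K is a triangulation of the 3-sphere S^3.)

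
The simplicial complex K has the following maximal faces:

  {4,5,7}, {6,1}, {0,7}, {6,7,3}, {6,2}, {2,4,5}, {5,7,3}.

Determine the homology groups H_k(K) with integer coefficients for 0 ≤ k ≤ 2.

Take the total order 0 < 1 < 2 < 3 < 4 < 5 < 6 < 7 on the vertex set. Then K (dimension 2) consists of the simplices:

  0-simplices (8): [0], [1], [2], [3], [4], [5], [6], [7]
  1-simplices (12): [0,7], [1,6], [2,4], [2,5], [2,6], [3,5], [3,6], [3,7], [4,5], [4,7], [5,7], [6,7]
  2-simplices (4): [2,4,5], [3,5,7], [3,6,7], [4,5,7]

Hence C_0 ≅ Z^8, C_1 ≅ Z^12, C_2 ≅ Z^4.

∂_1: C_1 → C_0 maps an edge to its endpoints' difference, ∂[p,q] = q − p.
The resulting 8×12 matrix has rank 7, and its Smith normal form has invariant factors (1,1,1,1,1,1,1).

Boundary ∂_2: C_2 → C_1 acts by ∂[p,q,r] = [q,r] − [p,r] + [p,q]. For instance
  ∂[3,5,7] = [5,7] − [3,7] + [3,5],
  ∂[4,5,7] = [5,7] − [4,7] + [4,5].
The 12×4 boundary matrix has rank 4 and Smith normal form diag(1,1,1,1).

From H_k ≅ ker(∂_k) / im(∂_{k+1}) we obtain:

  H_0: rank C_0 − rank ∂_1 = 8 − 7 = 1, and the invariant factors of ∂_1 are all 1, so H_0 = Z.
  H_1: rank ker ∂_1 − rank ∂_2 = (12 − 7) − 4 = 1, and the invariant factors of ∂_2 are all 1, so H_1 = Z.
  H_2: rank ker ∂_2 − rank ∂_3 = (4 − 4) − 0 = 0, and there is no ∂_3, so H_2 = 0.

H_0 ≅ Z,  H_1 ≅ Z,  H_2 = 0.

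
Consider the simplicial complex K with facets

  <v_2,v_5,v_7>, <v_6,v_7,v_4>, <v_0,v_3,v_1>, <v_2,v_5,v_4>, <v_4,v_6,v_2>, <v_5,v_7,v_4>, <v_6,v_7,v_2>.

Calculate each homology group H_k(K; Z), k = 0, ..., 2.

H_0 = Z^2,  H_1 = 0,  H_2 = Z.

K has 8 vertices, 12 edges, 7 triangles.
rank ∂_0 = 0, rank ∂_1 = 6 ⇒ b_0 = 8 − 0 − 6 = 2; all invariant factors of ∂_1 are 1 so no torsion. So H_0 ≅ Z^2.
rank ∂_1 = 6, rank ∂_2 = 6 ⇒ b_1 = 12 − 6 − 6 = 0; all invariant factors of ∂_2 are 1 so no torsion. So H_1 ≅ 0.
rank ∂_2 = 6, rank ∂_3 = 0 ⇒ b_2 = 7 − 6 − 0 = 1. So H_2 ≅ Z.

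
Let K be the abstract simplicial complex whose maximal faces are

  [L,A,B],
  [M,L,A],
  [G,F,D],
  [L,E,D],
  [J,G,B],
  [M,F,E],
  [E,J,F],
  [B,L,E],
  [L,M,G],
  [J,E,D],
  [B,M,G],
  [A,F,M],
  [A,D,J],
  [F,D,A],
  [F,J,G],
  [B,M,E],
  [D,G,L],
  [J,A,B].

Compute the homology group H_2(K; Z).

H_2 ≅ 0.

K has 9 vertices, 27 edges, 18 triangles.
rank ∂_2 = 18, rank ∂_3 = 0 ⇒ b_2 = 18 − 18 − 0 = 0. So H_2 ≅ 0.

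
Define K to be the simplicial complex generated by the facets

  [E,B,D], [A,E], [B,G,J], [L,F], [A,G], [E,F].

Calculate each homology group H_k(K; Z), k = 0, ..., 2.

H_0 ≅ Z,  H_1 ≅ Z,  H_2 = 0.

Fix the vertex order A < B < D < E < F < G < J < L and write every simplex with vertices in increasing order. Then dim K = 2 and the simplices of K are:

  0-simplices (8): A, B, D, E, F, G, J, L
  1-simplices (10): AE, AG, BD, BE, BG, BJ, DE, EF, FL, GJ
  2-simplices (2): BDE, BGJ

giving chain groups C_0 ≅ Z^8, C_1 ≅ Z^10, C_2 ≅ Z^2.

∂_1: C_1 → C_0 sends each edge [p,q] (with p < q) to q − p. For instance
  ∂DE = E − D.
The resulting 8×10 matrix has rank 7, and its Smith normal form has invariant factors (1,1,1,1,1,1,1).

∂_2: C_2 → C_1 maps a triangle to the signed sum of its edges. For instance
  ∂BDE = DE − BE + BD,
  ∂BGJ = GJ − BJ + BG.
This gives a 10×2 integer matrix of rank 2; reducing to Smith normal form yields diagonal entries (1,1).

Computing H_k = (kernel of ∂_k) / (image of ∂_{k+1}):

  H_0: rank C_0 − rank ∂_1 = 8 − 7 = 1, and the invariant factors of ∂_1 are all 1, so H_0 = Z.
  H_1: rank ker ∂_1 − rank ∂_2 = (10 − 7) − 2 = 1, and the invariant factors of ∂_2 are all 1, so H_1 = Z.
  H_2: rank ker ∂_2 − rank ∂_3 = (2 − 2) − 0 = 0, and there is no ∂_3, so H_2 = 0.

As a check, the Euler characteristic is 8 − 10 + 2 = 0, which agrees with 1 − 1 + 0 = 0.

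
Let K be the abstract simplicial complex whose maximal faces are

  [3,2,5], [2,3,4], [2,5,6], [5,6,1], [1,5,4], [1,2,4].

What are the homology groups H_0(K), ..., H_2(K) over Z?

H_0 ≅ Z,  H_1 ≅ Z,  H_2 = 0.

Order the vertices as 1 < 2 < 3 < 4 < 5 < 6. Listing each simplex with vertices in this order, K has dimension 2 with simplices:

  0-simplices (6): [1], [2], [3], [4], [5], [6]
  1-simplices (12): [1,2], [1,4], [1,5], [1,6], [2,3], [2,4], [2,5], [2,6], [3,4], [3,5], [4,5], [5,6]
  2-simplices (6): [1,2,4], [1,4,5], [1,5,6], [2,3,4], [2,3,5], [2,5,6]

Hence C_0 ≅ Z^6, C_1 ≅ Z^12, C_2 ≅ Z^6.

The boundary map ∂_1: C_1 → C_0 is given by ∂[p,q] = [q] − [p].
The 6×12 boundary matrix has rank 5 and Smith normal form diag(1,1,1,1,1).

∂_2: C_2 → C_1 sends each 2-simplex [p,q,r] to [q,r] − [p,r] + [p,q]. For instance
  ∂[1,4,5] = [4,5] − [1,5] + [1,4],
  ∂[2,3,4] = [3,4] − [2,4] + [2,3].
This gives a 12×6 integer matrix of rank 6; reducing to Smith normal form yields diagonal entries (1,1,1,1,1,1).

Now H_k = ker ∂_k / im ∂_{k+1}, so:

  H_0: rank C_0 − rank ∂_1 = 6 − 5 = 1, and the invariant factors of ∂_1 are all 1, so H_0 ≅ Z.
  H_1: rank ker ∂_1 − rank ∂_2 = (12 − 5) − 6 = 1, and the invariant factors of ∂_2 are all 1, so H_1 ≅ Z.
  H_2: rank ker ∂_2 − rank ∂_3 = (6 − 6) − 0 = 0, and there is no ∂_3, so H_2 ≅ 0.

As a check, the Euler characteristic is 6 − 12 + 6 = 0, which agrees with 1 − 1 + 0 = 0.
(K is a triangulation of the cylinder S^1 x I.)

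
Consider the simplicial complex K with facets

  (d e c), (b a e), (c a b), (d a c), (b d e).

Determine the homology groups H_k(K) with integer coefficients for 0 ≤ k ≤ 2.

H_0 = Z,  H_1 = Z,  H_2 = 0.

Order the vertices as a < b < c < d < e. Listing each simplex with vertices in this order, K has dimension 2 with simplices:

  0-simplices (5): a, b, c, d, e
  1-simplices (10): ab, ac, ad, ae, bc, bd, be, cd, ce, de
  2-simplices (5): abc, abe, acd, bde, cde

so the chain groups are C_0 ≅ Z^5, C_1 ≅ Z^10, C_2 ≅ Z^5.

Boundary ∂_1: C_1 → C_0 maps an edge to its endpoints' difference, ∂[p,q] = q − p.
The 5×10 boundary matrix has rank 4 and Smith normal form diag(1,1,1,1).

Boundary ∂_2: C_2 → C_1 acts by ∂[p,q,r] = [q,r] − [p,r] + [p,q]. For instance
  ∂abe = be − ae + ab,
  ∂bde = de − be + bd.
The resulting 10×5 matrix has rank 5, and its Smith normal form has invariant factors (1,1,1,1,1).

Computing H_k = (kernel of ∂_k) / (image of ∂_{k+1}):

  H_0: rank C_0 − rank ∂_1 = 5 − 4 = 1, and the invariant factors of ∂_1 are all 1, so H_0 = Z.
  H_1: rank ker ∂_1 − rank ∂_2 = (10 − 4) − 5 = 1, and the invariant factors of ∂_2 are all 1, so H_1 = Z.
  H_2: rank ker ∂_2 − rank ∂_3 = (5 − 5) − 0 = 0, and there is no ∂_3, so H_2 = 0.

As a check, the Euler characteristic is 5 − 10 + 5 = 0, which agrees with 1 − 1 + 0 = 0.
(K is a triangulation of the Möbius band.)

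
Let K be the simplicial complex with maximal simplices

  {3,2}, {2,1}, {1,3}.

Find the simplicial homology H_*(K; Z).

Fix the vertex order 1 < 2 < 3 and write every simplex with vertices in increasing order. Then dim K = 1 and the simplices of K are:

  0-simplices (3): [1], [2], [3]
  1-simplices (3): [1,2], [1,3], [2,3]

Hence C_0 ≅ Z^3, C_1 ≅ Z^3.

The boundary map ∂_1: C_1 → C_0 is given by ∂[p,q] = [q] − [p]. For instance
  ∂[2,3] = [3] − [2].
The 3×3 boundary matrix has rank 2 and Smith normal form diag(1,1).

Now H_k = ker ∂_k / im ∂_{k+1}, so:

  H_0: rank C_0 − rank ∂_1 = 3 − 2 = 1, and the invariant factors of ∂_1 are all 1, so H_0 ≅ Z.
  H_1: rank ker ∂_1 − rank ∂_2 = (3 − 2) − 0 = 1, and there is no ∂_2, so H_1 ≅ Z.

As a check, the Euler characteristic is 3 − 3 = 0, which agrees with 1 − 1 = 0.

H_0 ≅ Z,  H_1 ≅ Z.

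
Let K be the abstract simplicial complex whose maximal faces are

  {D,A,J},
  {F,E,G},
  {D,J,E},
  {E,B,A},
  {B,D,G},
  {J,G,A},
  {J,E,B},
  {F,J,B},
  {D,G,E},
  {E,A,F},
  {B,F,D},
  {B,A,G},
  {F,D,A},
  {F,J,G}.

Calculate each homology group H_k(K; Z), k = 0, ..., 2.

Order the vertices as A < B < D < E < F < G < J. Listing each simplex with vertices in this order, K has dimension 2 with simplices:

  0-simplices (7): A, B, D, E, F, G, J
  1-simplices (21): AB, AD, AE, AF, AG, AJ, BD, BE, BF, BG, BJ, DE, DF, DG, DJ, EF, EG, EJ, FG, FJ, GJ
  2-simplices (14): ABE, ABG, ADF, ADJ, AEF, AGJ, BDF, BDG, BEJ, BFJ, DEG, DEJ, EFG, FGJ

Hence C_0 ≅ Z^7, C_1 ≅ Z^21, C_2 ≅ Z^14.

∂_1: C_1 → C_0 sends each edge [p,q] (with p < q) to q − p. For instance
  ∂BD = D − B.
The resulting 7×21 matrix has rank 6, and its Smith normal form has invariant factors (1,1,1,1,1,1).

Boundary ∂_2: C_2 → C_1 sends each 2-simplex [p,q,r] to [q,r] − [p,r] + [p,q]. For instance
  ∂AEF = EF − AF + AE,
  ∂AGJ = GJ − AJ + AG.
This gives a 21×14 integer matrix of rank 13; reducing to Smith normal form yields diagonal entries (1,1,1,1,1,1,1,1,1,1,1,1,1).

From H_k ≅ ker(∂_k) / im(∂_{k+1}) we obtain:

  H_0: rank C_0 − rank ∂_1 = 7 − 6 = 1, and the invariant factors of ∂_1 are all 1, so H_0 = Z.
  H_1: rank ker ∂_1 − rank ∂_2 = (21 − 6) − 13 = 2, and the invariant factors of ∂_2 are all 1, so H_1 = Z^2.
  H_2: rank ker ∂_2 − rank ∂_3 = (14 − 13) − 0 = 1, and there is no ∂_3, so H_2 = Z.

H_0 = Z,  H_1 = Z^2,  H_2 = Z.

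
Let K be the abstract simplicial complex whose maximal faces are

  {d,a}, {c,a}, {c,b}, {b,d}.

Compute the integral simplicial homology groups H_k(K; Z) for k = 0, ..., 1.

H_0 ≅ Z,  H_1 ≅ Z.

K has 4 vertices, 4 edges.
rank ∂_0 = 0, rank ∂_1 = 3 ⇒ b_0 = 4 − 0 − 3 = 1; all invariant factors of ∂_1 are 1 so no torsion. So H_0 = Z.
rank ∂_1 = 3, rank ∂_2 = 0 ⇒ b_1 = 4 − 3 − 0 = 1. So H_1 = Z.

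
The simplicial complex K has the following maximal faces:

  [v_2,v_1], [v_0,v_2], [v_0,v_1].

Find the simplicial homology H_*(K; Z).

H_0 ≅ Z,  H_1 ≅ Z.

We work with the vertex ordering v_0 < v_1 < v_2. The simplices of K, each written with vertices in increasing order, are:

  0-simplices (3): [v_0], [v_1], [v_2]
  1-simplices (3): [v_0,v_1], [v_0,v_2], [v_1,v_2]

so the chain groups are C_0 ≅ Z^3, C_1 ≅ Z^3.

Boundary ∂_1: C_1 → C_0 maps an edge to its endpoints' difference, ∂[p,q] = q − p. For instance
  ∂[v_0,v_2] = [v_2] − [v_0].
The resulting 3×3 matrix has rank 2, and its Smith normal form has invariant factors (1,1).

From H_k ≅ ker(∂_k) / im(∂_{k+1}) we obtain:

  H_0: rank C_0 − rank ∂_1 = 3 − 2 = 1, and the invariant factors of ∂_1 are all 1, so H_0 ≅ Z.
  H_1: rank ker ∂_1 − rank ∂_2 = (3 − 2) − 0 = 1, and there is no ∂_2, so H_1 ≅ Z.

(K is a triangulation of the circle S^1.)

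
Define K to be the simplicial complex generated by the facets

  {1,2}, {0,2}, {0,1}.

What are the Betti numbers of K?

b_0 = 1, b_1 = 1.

Order the vertices as 0 < 1 < 2. Listing each simplex with vertices in this order, K has dimension 1 with simplices:

  0-simplices (3): [0], [1], [2]
  1-simplices (3): [0,1], [0,2], [1,2]

giving chain groups C_0 ≅ Z^3, C_1 ≅ Z^3.

∂_1: C_1 → C_0 is given by ∂[p,q] = [q] − [p].
The 3×3 boundary matrix has rank 2 and Smith normal form diag(1,1).

Now H_k = ker ∂_k / im ∂_{k+1}, so:

  H_0: rank C_0 − rank ∂_1 = 3 − 2 = 1, and the invariant factors of ∂_1 are all 1, so H_0 = Z.
  H_1: rank ker ∂_1 − rank ∂_2 = (3 − 2) − 0 = 1, and there is no ∂_2, so H_1 = Z.

Hence the Betti numbers are b_0 = 1, b_1 = 1.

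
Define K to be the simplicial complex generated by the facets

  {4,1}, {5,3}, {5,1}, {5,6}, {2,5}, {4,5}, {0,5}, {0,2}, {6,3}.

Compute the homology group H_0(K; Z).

H_0 = Z.

Order the vertices as 0 < 1 < 2 < 3 < 4 < 5 < 6. Listing each simplex with vertices in this order, K has dimension 1 with simplices:

  0-simplices (7): [0], [1], [2], [3], [4], [5], [6]
  1-simplices (9): [0,2], [0,5], [1,4], [1,5], [2,5], [3,5], [3,6], [4,5], [5,6]

so the chain groups are C_0 ≅ Z^7, C_1 ≅ Z^9.

∂_1: C_1 → C_0 maps an edge to its endpoints' difference, ∂[p,q] = q − p. For instance
  ∂[0,5] = [5] − [0].
As a 7×9 matrix over Z this has rank 6, with invariant factors (1,1,1,1,1,1).

Reading off H_k = ker ∂_k / im ∂_{k+1}:

  H_0: rank C_0 − rank ∂_1 = 7 − 6 = 1, and the invariant factors of ∂_1 are all 1, so H_0 ≅ Z.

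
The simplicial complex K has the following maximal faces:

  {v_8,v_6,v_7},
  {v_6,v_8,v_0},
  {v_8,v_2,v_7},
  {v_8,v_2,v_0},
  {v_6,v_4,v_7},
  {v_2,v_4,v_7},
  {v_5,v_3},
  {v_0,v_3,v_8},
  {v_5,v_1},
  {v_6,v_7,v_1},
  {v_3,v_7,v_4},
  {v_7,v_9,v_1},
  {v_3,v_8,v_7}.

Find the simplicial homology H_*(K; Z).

H_0 ≅ Z,  H_1 ≅ Z,  H_2 = 0.

Order the vertices as v_0 < v_1 < v_2 < v_3 < v_4 < v_5 < v_6 < v_7 < v_8 < v_9. Listing each simplex with vertices in this order, K has dimension 2 with simplices:

  0-simplices (10): [v_0], [v_1], [v_2], [v_3], [v_4], [v_5], [v_6], [v_7], [v_8], [v_9]
  1-simplices (21): (21 of them)
  2-simplices (11): (11 of them)

so the chain groups are C_0 ≅ Z^10, C_1 ≅ Z^21, C_2 ≅ Z^11.

Boundary ∂_1: C_1 → C_0 sends each edge [p,q] (with p < q) to q − p. For instance
  ∂[v_1,v_5] = [v_5] − [v_1].
The 10×21 boundary matrix has rank 9 and Smith normal form diag(1,1,1,1,1,1,1,1,1).

The boundary map ∂_2: C_2 → C_1 sends each 2-simplex [p,q,r] to [q,r] − [p,r] + [p,q]. For instance
  ∂[v_3,v_4,v_7] = [v_4,v_7] − [v_3,v_7] + [v_3,v_4],
  ∂[v_0,v_2,v_8] = [v_2,v_8] − [v_0,v_8] + [v_0,v_2].
As a 21×11 matrix over Z this has rank 11, with invariant factors (1,1,1,1,1,1,1,1,1,1,1).

Computing H_k = (kernel of ∂_k) / (image of ∂_{k+1}):

  H_0: rank C_0 − rank ∂_1 = 10 − 9 = 1, and the invariant factors of ∂_1 are all 1, so H_0 = Z.
  H_1: rank ker ∂_1 − rank ∂_2 = (21 − 9) − 11 = 1, and the invariant factors of ∂_2 are all 1, so H_1 = Z.
  H_2: rank ker ∂_2 − rank ∂_3 = (11 − 11) − 0 = 0, and there is no ∂_3, so H_2 = 0.

As a check, the Euler characteristic is 10 − 21 + 11 = 0, which agrees with 1 − 1 + 0 = 0.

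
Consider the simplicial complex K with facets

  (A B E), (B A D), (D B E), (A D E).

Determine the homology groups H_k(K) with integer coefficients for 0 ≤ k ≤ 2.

Order the vertices as A < B < D < E. Listing each simplex with vertices in this order, K has dimension 2 with simplices:

  0-simplices (4): A, B, D, E
  1-simplices (6): AB, AD, AE, BD, BE, DE
  2-simplices (4): ABD, ABE, ADE, BDE

Hence C_0 ≅ Z^4, C_1 ≅ Z^6, C_2 ≅ Z^4.

Boundary ∂_1: C_1 → C_0 maps an edge to its endpoints' difference, ∂[p,q] = q − p. For instance
  ∂DE = E − D.
As a 4×6 matrix over Z this has rank 3, with invariant factors (1,1,1).

The boundary map ∂_2: C_2 → C_1 sends each 2-simplex [p,q,r] to [q,r] − [p,r] + [p,q]. For instance
  ∂ABE = BE − AE + AB,
  ∂ADE = DE − AE + AD.
The resulting 6×4 matrix has rank 3, and its Smith normal form has invariant factors (1,1,1).

Reading off H_k = ker ∂_k / im ∂_{k+1}:

  H_0: rank C_0 − rank ∂_1 = 4 − 3 = 1, and the invariant factors of ∂_1 are all 1, so H_0 = Z.
  H_1: rank ker ∂_1 − rank ∂_2 = (6 − 3) − 3 = 0, and the invariant factors of ∂_2 are all 1, so H_1 = 0.
  H_2: rank ker ∂_2 − rank ∂_3 = (4 − 3) − 0 = 1, and there is no ∂_3, so H_2 = Z.

H_0 ≅ Z,  H_1 = 0,  H_2 ≅ Z.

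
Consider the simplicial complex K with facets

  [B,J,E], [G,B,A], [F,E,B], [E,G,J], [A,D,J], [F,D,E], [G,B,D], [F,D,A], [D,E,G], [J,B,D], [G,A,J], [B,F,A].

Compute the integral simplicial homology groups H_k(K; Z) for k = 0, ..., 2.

H_0 = Z,  H_1 = Z/2,  H_2 = 0.

Order the vertices as A < B < D < E < F < G < J. Listing each simplex with vertices in this order, K has dimension 2 with simplices:

  0-simplices (7): A, B, D, E, F, G, J
  1-simplices (18): AB, AD, AF, AG, AJ, BD, BE, BF, BG, BJ, DE, DF, DG, DJ, EF, EG, EJ, GJ
  2-simplices (12): ABF, ABG, ADF, ADJ, AGJ, BDG, BDJ, BEF, BEJ, DEF, DEG, EGJ

Hence C_0 ≅ Z^7, C_1 ≅ Z^18, C_2 ≅ Z^12.

Boundary ∂_1: C_1 → C_0 sends each edge [p,q] (with p < q) to q − p.
As a 7×18 matrix over Z this has rank 6, with invariant factors (1,1,1,1,1,1).

∂_2: C_2 → C_1 sends each 2-simplex [p,q,r] to [q,r] − [p,r] + [p,q]. For instance
  ∂BEJ = EJ − BJ + BE,
  ∂ABG = BG − AG + AB.
This gives a 18×12 integer matrix of rank 12; reducing to Smith normal form yields diagonal entries (1,1,1,1,1,1,1,1,1,1,1,2).

Reading off H_k = ker ∂_k / im ∂_{k+1}:

  H_0: rank C_0 − rank ∂_1 = 7 − 6 = 1, and the invariant factors of ∂_1 are all 1, so H_0 = Z.
  H_1: rank ker ∂_1 − rank ∂_2 = (18 − 6) − 12 = 0, and ∂_2 has invariant factor 2 > 1, so H_1 = Z/2.
  H_2: rank ker ∂_2 − rank ∂_3 = (12 − 12) − 0 = 0, and there is no ∂_3, so H_2 = 0.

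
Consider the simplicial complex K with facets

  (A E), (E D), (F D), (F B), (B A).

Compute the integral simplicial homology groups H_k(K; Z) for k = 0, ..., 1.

H_0 ≅ Z,  H_1 ≅ Z.

K has 5 vertices, 5 edges.
rank ∂_0 = 0, rank ∂_1 = 4 ⇒ b_0 = 5 − 0 − 4 = 1; all invariant factors of ∂_1 are 1 so no torsion. So H_0 = Z.
rank ∂_1 = 4, rank ∂_2 = 0 ⇒ b_1 = 5 − 4 − 0 = 1. So H_1 = Z.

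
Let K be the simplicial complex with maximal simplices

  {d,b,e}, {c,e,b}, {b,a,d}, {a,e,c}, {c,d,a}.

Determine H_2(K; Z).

Order the vertices as a < b < c < d < e. Listing each simplex with vertices in this order, K has dimension 2 with simplices:

  0-simplices (5): a, b, c, d, e
  1-simplices (10): ab, ac, ad, ae, bc, bd, be, cd, ce, de
  2-simplices (5): abd, acd, ace, bce, bde

giving chain groups C_0 ≅ Z^5, C_1 ≅ Z^10, C_2 ≅ Z^5.

The boundary map ∂_1: C_1 → C_0 sends each edge [p,q] (with p < q) to q − p.
The 5×10 boundary matrix has rank 4 and Smith normal form diag(1,1,1,1).

The boundary map ∂_2: C_2 → C_1 acts by ∂[p,q,r] = [q,r] − [p,r] + [p,q]. For instance
  ∂bce = ce − be + bc,
  ∂bde = de − be + bd.
This gives a 10×5 integer matrix of rank 5; reducing to Smith normal form yields diagonal entries (1,1,1,1,1).

Computing H_k = (kernel of ∂_k) / (image of ∂_{k+1}):

  H_2: rank ker ∂_2 − rank ∂_3 = (5 − 5) − 0 = 0, and there is no ∂_3, so H_2 = 0.

H_2 ≅ 0.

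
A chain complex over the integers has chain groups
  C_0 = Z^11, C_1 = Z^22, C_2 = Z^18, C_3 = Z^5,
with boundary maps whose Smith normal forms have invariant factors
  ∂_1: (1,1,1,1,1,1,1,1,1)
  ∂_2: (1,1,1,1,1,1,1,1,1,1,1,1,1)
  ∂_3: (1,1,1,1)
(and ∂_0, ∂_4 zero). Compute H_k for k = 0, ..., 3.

H_0: b_0 = 11 − 0 − 9 = 2; torsion from ∂_1 factors > 1: none. So H_0 = Z^2.
H_1: b_1 = 22 − 9 − 13 = 0; torsion from ∂_2 factors > 1: none. So H_1 = 0.
H_2: b_2 = 18 − 13 − 4 = 1; torsion from ∂_3 factors > 1: none. So H_2 = Z.
H_3: b_3 = 5 − 4 − 0 = 1; torsion from ∂_4 factors > 1: none. So H_3 = Z.

H_0 = Z^2,  H_1 = 0,  H_2 = Z,  H_3 = Z.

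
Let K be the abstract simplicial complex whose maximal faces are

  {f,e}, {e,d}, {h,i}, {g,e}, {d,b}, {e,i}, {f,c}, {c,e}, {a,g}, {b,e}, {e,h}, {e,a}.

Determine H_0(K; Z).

Fix the vertex order a < b < c < d < e < f < g < h < i and write every simplex with vertices in increasing order. Then dim K = 1 and the simplices of K are:

  0-simplices (9): a, b, c, d, e, f, g, h, i
  1-simplices (12): ae, ag, bd, be, ce, cf, de, ef, eg, eh, ei, hi

Hence C_0 ≅ Z^9, C_1 ≅ Z^12.

∂_1: C_1 → C_0 is given by ∂[p,q] = [q] − [p].
As a 9×12 matrix over Z this has rank 8, with invariant factors (1,1,1,1,1,1,1,1).

Reading off H_k = ker ∂_k / im ∂_{k+1}:

  H_0: rank C_0 − rank ∂_1 = 9 − 8 = 1, and the invariant factors of ∂_1 are all 1, so H_0 = Z.

(K is a triangulation of a wedge of 4 circles.)

H_0 ≅ Z.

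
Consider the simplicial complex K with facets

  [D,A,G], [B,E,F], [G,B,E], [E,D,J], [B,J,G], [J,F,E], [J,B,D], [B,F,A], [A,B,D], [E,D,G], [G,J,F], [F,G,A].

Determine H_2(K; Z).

Fix the vertex order A < B < D < E < F < G < J and write every simplex with vertices in increasing order. Then dim K = 2 and the simplices of K are:

  0-simplices (7): A, B, D, E, F, G, J
  1-simplices (18): AB, AD, AF, AG, BD, BE, BF, BG, BJ, DE, DG, DJ, EF, EG, EJ, FG, FJ, GJ
  2-simplices (12): ABD, ABF, ADG, AFG, BDJ, BEF, BEG, BGJ, DEG, DEJ, EFJ, FGJ

so the chain groups are C_0 ≅ Z^7, C_1 ≅ Z^18, C_2 ≅ Z^12.

∂_1: C_1 → C_0 is given by ∂[p,q] = [q] − [p].
This gives a 7×18 integer matrix of rank 6; reducing to Smith normal form yields diagonal entries (1,1,1,1,1,1).

∂_2: C_2 → C_1 acts by ∂[p,q,r] = [q,r] − [p,r] + [p,q]. For instance
  ∂ADG = DG − AG + AD,
  ∂AFG = FG − AG + AF.
As a 18×12 matrix over Z this has rank 12, with invariant factors (1,1,1,1,1,1,1,1,1,1,1,2).

Computing H_k = (kernel of ∂_k) / (image of ∂_{k+1}):

  H_2: rank ker ∂_2 − rank ∂_3 = (12 − 12) − 0 = 0, and there is no ∂_3, so H_2 ≅ 0.

H_2 ≅ 0.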